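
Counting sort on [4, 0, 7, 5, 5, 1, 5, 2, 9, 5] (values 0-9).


Input: [4, 0, 7, 5, 5, 1, 5, 2, 9, 5]
Counts: [1, 1, 1, 0, 1, 4, 0, 1, 0, 1]

Sorted: [0, 1, 2, 4, 5, 5, 5, 5, 7, 9]


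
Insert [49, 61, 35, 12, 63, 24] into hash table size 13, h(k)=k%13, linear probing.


Insert 49: h=10 -> slot 10
Insert 61: h=9 -> slot 9
Insert 35: h=9, 2 probes -> slot 11
Insert 12: h=12 -> slot 12
Insert 63: h=11, 2 probes -> slot 0
Insert 24: h=11, 3 probes -> slot 1

Table: [63, 24, None, None, None, None, None, None, None, 61, 49, 35, 12]


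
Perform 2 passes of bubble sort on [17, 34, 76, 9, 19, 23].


Initial: [17, 34, 76, 9, 19, 23]
Pass 1: [17, 34, 9, 19, 23, 76] (3 swaps)
Pass 2: [17, 9, 19, 23, 34, 76] (3 swaps)

After 2 passes: [17, 9, 19, 23, 34, 76]


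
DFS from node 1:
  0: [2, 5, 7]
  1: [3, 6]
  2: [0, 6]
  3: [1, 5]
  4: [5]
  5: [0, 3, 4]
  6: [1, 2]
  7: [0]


Visit 1, push [6, 3]
Visit 3, push [5]
Visit 5, push [4, 0]
Visit 0, push [7, 2]
Visit 2, push [6]
Visit 6, push []
Visit 7, push []
Visit 4, push []

DFS order: [1, 3, 5, 0, 2, 6, 7, 4]


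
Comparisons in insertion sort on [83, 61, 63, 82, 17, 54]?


Algorithm: insertion sort
Input: [83, 61, 63, 82, 17, 54]
Sorted: [17, 54, 61, 63, 82, 83]

14


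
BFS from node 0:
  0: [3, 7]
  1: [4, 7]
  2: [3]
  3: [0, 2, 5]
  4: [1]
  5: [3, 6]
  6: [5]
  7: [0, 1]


Visit 0, enqueue [3, 7]
Visit 3, enqueue [2, 5]
Visit 7, enqueue [1]
Visit 2, enqueue []
Visit 5, enqueue [6]
Visit 1, enqueue [4]
Visit 6, enqueue []
Visit 4, enqueue []

BFS order: [0, 3, 7, 2, 5, 1, 6, 4]


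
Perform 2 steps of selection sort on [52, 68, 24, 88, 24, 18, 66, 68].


Initial: [52, 68, 24, 88, 24, 18, 66, 68]
Step 1: min=18 at 5
  Swap: [18, 68, 24, 88, 24, 52, 66, 68]
Step 2: min=24 at 2
  Swap: [18, 24, 68, 88, 24, 52, 66, 68]

After 2 steps: [18, 24, 68, 88, 24, 52, 66, 68]


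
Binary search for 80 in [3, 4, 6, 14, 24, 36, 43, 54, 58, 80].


Step 1: lo=0, hi=9, mid=4, val=24
Step 2: lo=5, hi=9, mid=7, val=54
Step 3: lo=8, hi=9, mid=8, val=58
Step 4: lo=9, hi=9, mid=9, val=80

Found at index 9


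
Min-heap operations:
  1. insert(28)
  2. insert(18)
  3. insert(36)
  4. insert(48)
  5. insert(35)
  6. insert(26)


insert(28) -> [28]
insert(18) -> [18, 28]
insert(36) -> [18, 28, 36]
insert(48) -> [18, 28, 36, 48]
insert(35) -> [18, 28, 36, 48, 35]
insert(26) -> [18, 28, 26, 48, 35, 36]

Final heap: [18, 28, 26, 48, 35, 36]


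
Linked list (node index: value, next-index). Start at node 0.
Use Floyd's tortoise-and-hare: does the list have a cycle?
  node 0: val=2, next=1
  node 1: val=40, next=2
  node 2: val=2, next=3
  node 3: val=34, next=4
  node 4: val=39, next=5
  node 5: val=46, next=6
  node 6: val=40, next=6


Floyd's tortoise (slow, +1) and hare (fast, +2):
  init: slow=0, fast=0
  step 1: slow=1, fast=2
  step 2: slow=2, fast=4
  step 3: slow=3, fast=6
  step 4: slow=4, fast=6
  step 5: slow=5, fast=6
  step 6: slow=6, fast=6
  slow == fast at node 6: cycle detected

Cycle: yes


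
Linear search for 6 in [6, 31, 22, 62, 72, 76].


i=0: 6==6 found!

Found at 0, 1 comps


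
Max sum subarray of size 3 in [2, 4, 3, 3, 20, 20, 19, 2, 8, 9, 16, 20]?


[0:3]: 9
[1:4]: 10
[2:5]: 26
[3:6]: 43
[4:7]: 59
[5:8]: 41
[6:9]: 29
[7:10]: 19
[8:11]: 33
[9:12]: 45

Max: 59 at [4:7]


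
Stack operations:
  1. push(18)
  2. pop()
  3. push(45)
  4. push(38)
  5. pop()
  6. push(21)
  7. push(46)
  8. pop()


push(18) -> [18]
pop()->18, []
push(45) -> [45]
push(38) -> [45, 38]
pop()->38, [45]
push(21) -> [45, 21]
push(46) -> [45, 21, 46]
pop()->46, [45, 21]

Final stack: [45, 21]


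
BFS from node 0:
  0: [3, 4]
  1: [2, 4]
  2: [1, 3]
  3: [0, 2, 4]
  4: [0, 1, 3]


Visit 0, enqueue [3, 4]
Visit 3, enqueue [2]
Visit 4, enqueue [1]
Visit 2, enqueue []
Visit 1, enqueue []

BFS order: [0, 3, 4, 2, 1]


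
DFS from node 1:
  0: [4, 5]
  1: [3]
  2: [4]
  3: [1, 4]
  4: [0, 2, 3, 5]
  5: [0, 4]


Visit 1, push [3]
Visit 3, push [4]
Visit 4, push [5, 2, 0]
Visit 0, push [5]
Visit 5, push []
Visit 2, push []

DFS order: [1, 3, 4, 0, 5, 2]


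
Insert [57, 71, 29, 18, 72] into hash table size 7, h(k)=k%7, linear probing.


Insert 57: h=1 -> slot 1
Insert 71: h=1, 1 probes -> slot 2
Insert 29: h=1, 2 probes -> slot 3
Insert 18: h=4 -> slot 4
Insert 72: h=2, 3 probes -> slot 5

Table: [None, 57, 71, 29, 18, 72, None]


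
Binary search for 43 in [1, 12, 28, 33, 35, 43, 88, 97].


Step 1: lo=0, hi=7, mid=3, val=33
Step 2: lo=4, hi=7, mid=5, val=43

Found at index 5


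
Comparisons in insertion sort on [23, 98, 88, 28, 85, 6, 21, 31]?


Algorithm: insertion sort
Input: [23, 98, 88, 28, 85, 6, 21, 31]
Sorted: [6, 21, 23, 28, 31, 85, 88, 98]

24


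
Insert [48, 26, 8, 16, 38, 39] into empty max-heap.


Insert 48: [48]
Insert 26: [48, 26]
Insert 8: [48, 26, 8]
Insert 16: [48, 26, 8, 16]
Insert 38: [48, 38, 8, 16, 26]
Insert 39: [48, 38, 39, 16, 26, 8]

Final heap: [48, 38, 39, 16, 26, 8]


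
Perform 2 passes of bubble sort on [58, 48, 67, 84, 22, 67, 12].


Initial: [58, 48, 67, 84, 22, 67, 12]
Pass 1: [48, 58, 67, 22, 67, 12, 84] (4 swaps)
Pass 2: [48, 58, 22, 67, 12, 67, 84] (2 swaps)

After 2 passes: [48, 58, 22, 67, 12, 67, 84]


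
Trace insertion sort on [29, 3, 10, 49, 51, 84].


Initial: [29, 3, 10, 49, 51, 84]
Insert 3: [3, 29, 10, 49, 51, 84]
Insert 10: [3, 10, 29, 49, 51, 84]
Insert 49: [3, 10, 29, 49, 51, 84]
Insert 51: [3, 10, 29, 49, 51, 84]
Insert 84: [3, 10, 29, 49, 51, 84]

Sorted: [3, 10, 29, 49, 51, 84]


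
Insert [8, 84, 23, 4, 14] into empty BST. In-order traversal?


Insert 8: root
Insert 84: R from 8
Insert 23: R from 8 -> L from 84
Insert 4: L from 8
Insert 14: R from 8 -> L from 84 -> L from 23

In-order: [4, 8, 14, 23, 84]


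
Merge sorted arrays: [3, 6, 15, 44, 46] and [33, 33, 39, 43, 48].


Take 3 from A
Take 6 from A
Take 15 from A
Take 33 from B
Take 33 from B
Take 39 from B
Take 43 from B
Take 44 from A
Take 46 from A

Merged: [3, 6, 15, 33, 33, 39, 43, 44, 46, 48]


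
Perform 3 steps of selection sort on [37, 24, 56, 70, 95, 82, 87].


Initial: [37, 24, 56, 70, 95, 82, 87]
Step 1: min=24 at 1
  Swap: [24, 37, 56, 70, 95, 82, 87]
Step 2: min=37 at 1
  Swap: [24, 37, 56, 70, 95, 82, 87]
Step 3: min=56 at 2
  Swap: [24, 37, 56, 70, 95, 82, 87]

After 3 steps: [24, 37, 56, 70, 95, 82, 87]


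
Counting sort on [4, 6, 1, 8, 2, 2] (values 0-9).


Input: [4, 6, 1, 8, 2, 2]
Counts: [0, 1, 2, 0, 1, 0, 1, 0, 1, 0]

Sorted: [1, 2, 2, 4, 6, 8]


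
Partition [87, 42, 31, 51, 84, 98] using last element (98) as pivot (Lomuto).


Pivot: 98
  87 <= 98: advance i (no swap)
  42 <= 98: advance i (no swap)
  31 <= 98: advance i (no swap)
  51 <= 98: advance i (no swap)
  84 <= 98: advance i (no swap)
Place pivot at 5: [87, 42, 31, 51, 84, 98]

Partitioned: [87, 42, 31, 51, 84, 98]


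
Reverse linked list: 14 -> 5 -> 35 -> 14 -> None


Step 1: curr=14, set curr.next=prev(None) | reversed so far: 14
Step 2: curr=5, set curr.next=prev(14) | reversed so far: 5 -> 14
Step 3: curr=35, set curr.next=prev(5) | reversed so far: 35 -> 5 -> 14
Step 4: curr=14, set curr.next=prev(35) | reversed so far: 14 -> 35 -> 5 -> 14

14 -> 35 -> 5 -> 14 -> None


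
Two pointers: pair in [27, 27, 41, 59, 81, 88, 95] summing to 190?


lo=0(27)+hi=6(95)=122
lo=1(27)+hi=6(95)=122
lo=2(41)+hi=6(95)=136
lo=3(59)+hi=6(95)=154
lo=4(81)+hi=6(95)=176
lo=5(88)+hi=6(95)=183

No pair found


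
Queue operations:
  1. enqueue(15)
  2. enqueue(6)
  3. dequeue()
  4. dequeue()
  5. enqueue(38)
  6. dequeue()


enqueue(15) -> [15]
enqueue(6) -> [15, 6]
dequeue()->15, [6]
dequeue()->6, []
enqueue(38) -> [38]
dequeue()->38, []

Final queue: []


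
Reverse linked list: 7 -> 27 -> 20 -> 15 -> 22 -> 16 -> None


Step 1: curr=7, set curr.next=prev(None) | reversed so far: 7
Step 2: curr=27, set curr.next=prev(7) | reversed so far: 27 -> 7
Step 3: curr=20, set curr.next=prev(27) | reversed so far: 20 -> 27 -> 7
Step 4: curr=15, set curr.next=prev(20) | reversed so far: 15 -> 20 -> 27 -> 7
Step 5: curr=22, set curr.next=prev(15) | reversed so far: 22 -> 15 -> 20 -> 27 -> 7
Step 6: curr=16, set curr.next=prev(22) | reversed so far: 16 -> 22 -> 15 -> 20 -> 27 -> 7

16 -> 22 -> 15 -> 20 -> 27 -> 7 -> None


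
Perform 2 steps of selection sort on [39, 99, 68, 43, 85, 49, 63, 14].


Initial: [39, 99, 68, 43, 85, 49, 63, 14]
Step 1: min=14 at 7
  Swap: [14, 99, 68, 43, 85, 49, 63, 39]
Step 2: min=39 at 7
  Swap: [14, 39, 68, 43, 85, 49, 63, 99]

After 2 steps: [14, 39, 68, 43, 85, 49, 63, 99]


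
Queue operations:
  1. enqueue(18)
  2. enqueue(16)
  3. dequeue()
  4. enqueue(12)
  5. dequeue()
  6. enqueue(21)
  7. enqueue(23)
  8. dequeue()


enqueue(18) -> [18]
enqueue(16) -> [18, 16]
dequeue()->18, [16]
enqueue(12) -> [16, 12]
dequeue()->16, [12]
enqueue(21) -> [12, 21]
enqueue(23) -> [12, 21, 23]
dequeue()->12, [21, 23]

Final queue: [21, 23]


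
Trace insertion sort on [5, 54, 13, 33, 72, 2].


Initial: [5, 54, 13, 33, 72, 2]
Insert 54: [5, 54, 13, 33, 72, 2]
Insert 13: [5, 13, 54, 33, 72, 2]
Insert 33: [5, 13, 33, 54, 72, 2]
Insert 72: [5, 13, 33, 54, 72, 2]
Insert 2: [2, 5, 13, 33, 54, 72]

Sorted: [2, 5, 13, 33, 54, 72]


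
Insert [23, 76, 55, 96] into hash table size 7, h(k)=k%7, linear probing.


Insert 23: h=2 -> slot 2
Insert 76: h=6 -> slot 6
Insert 55: h=6, 1 probes -> slot 0
Insert 96: h=5 -> slot 5

Table: [55, None, 23, None, None, 96, 76]


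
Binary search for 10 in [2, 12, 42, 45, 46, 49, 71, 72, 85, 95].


Step 1: lo=0, hi=9, mid=4, val=46
Step 2: lo=0, hi=3, mid=1, val=12
Step 3: lo=0, hi=0, mid=0, val=2

Not found


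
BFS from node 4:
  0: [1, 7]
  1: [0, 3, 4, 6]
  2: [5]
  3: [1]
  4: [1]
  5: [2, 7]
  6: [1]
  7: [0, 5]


Visit 4, enqueue [1]
Visit 1, enqueue [0, 3, 6]
Visit 0, enqueue [7]
Visit 3, enqueue []
Visit 6, enqueue []
Visit 7, enqueue [5]
Visit 5, enqueue [2]
Visit 2, enqueue []

BFS order: [4, 1, 0, 3, 6, 7, 5, 2]


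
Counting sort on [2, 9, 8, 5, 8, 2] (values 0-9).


Input: [2, 9, 8, 5, 8, 2]
Counts: [0, 0, 2, 0, 0, 1, 0, 0, 2, 1]

Sorted: [2, 2, 5, 8, 8, 9]


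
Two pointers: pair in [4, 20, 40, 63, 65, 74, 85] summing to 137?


lo=0(4)+hi=6(85)=89
lo=1(20)+hi=6(85)=105
lo=2(40)+hi=6(85)=125
lo=3(63)+hi=6(85)=148
lo=3(63)+hi=5(74)=137

Yes: 63+74=137


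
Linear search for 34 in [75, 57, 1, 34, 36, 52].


i=0: 75!=34
i=1: 57!=34
i=2: 1!=34
i=3: 34==34 found!

Found at 3, 4 comps


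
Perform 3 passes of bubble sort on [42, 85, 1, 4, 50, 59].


Initial: [42, 85, 1, 4, 50, 59]
Pass 1: [42, 1, 4, 50, 59, 85] (4 swaps)
Pass 2: [1, 4, 42, 50, 59, 85] (2 swaps)
Pass 3: [1, 4, 42, 50, 59, 85] (0 swaps)

After 3 passes: [1, 4, 42, 50, 59, 85]


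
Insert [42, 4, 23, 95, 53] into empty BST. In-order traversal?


Insert 42: root
Insert 4: L from 42
Insert 23: L from 42 -> R from 4
Insert 95: R from 42
Insert 53: R from 42 -> L from 95

In-order: [4, 23, 42, 53, 95]


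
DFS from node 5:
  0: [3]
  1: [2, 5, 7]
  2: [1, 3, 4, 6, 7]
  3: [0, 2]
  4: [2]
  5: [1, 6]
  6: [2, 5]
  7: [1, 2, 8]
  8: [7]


Visit 5, push [6, 1]
Visit 1, push [7, 2]
Visit 2, push [7, 6, 4, 3]
Visit 3, push [0]
Visit 0, push []
Visit 4, push []
Visit 6, push []
Visit 7, push [8]
Visit 8, push []

DFS order: [5, 1, 2, 3, 0, 4, 6, 7, 8]


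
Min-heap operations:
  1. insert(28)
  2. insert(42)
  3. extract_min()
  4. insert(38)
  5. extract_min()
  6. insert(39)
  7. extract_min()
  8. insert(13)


insert(28) -> [28]
insert(42) -> [28, 42]
extract_min()->28, [42]
insert(38) -> [38, 42]
extract_min()->38, [42]
insert(39) -> [39, 42]
extract_min()->39, [42]
insert(13) -> [13, 42]

Final heap: [13, 42]


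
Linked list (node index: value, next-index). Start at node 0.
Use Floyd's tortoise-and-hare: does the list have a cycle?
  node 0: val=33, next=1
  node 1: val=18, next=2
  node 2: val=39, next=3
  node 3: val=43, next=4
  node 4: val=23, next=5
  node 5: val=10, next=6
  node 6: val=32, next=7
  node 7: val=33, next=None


Floyd's tortoise (slow, +1) and hare (fast, +2):
  init: slow=0, fast=0
  step 1: slow=1, fast=2
  step 2: slow=2, fast=4
  step 3: slow=3, fast=6
  step 4: fast 6->7->None, no cycle

Cycle: no


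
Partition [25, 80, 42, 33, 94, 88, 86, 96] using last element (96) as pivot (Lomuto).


Pivot: 96
  25 <= 96: advance i (no swap)
  80 <= 96: advance i (no swap)
  42 <= 96: advance i (no swap)
  33 <= 96: advance i (no swap)
  94 <= 96: advance i (no swap)
  88 <= 96: advance i (no swap)
  86 <= 96: advance i (no swap)
Place pivot at 7: [25, 80, 42, 33, 94, 88, 86, 96]

Partitioned: [25, 80, 42, 33, 94, 88, 86, 96]


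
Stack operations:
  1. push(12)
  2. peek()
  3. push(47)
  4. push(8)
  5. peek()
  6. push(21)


push(12) -> [12]
peek()->12
push(47) -> [12, 47]
push(8) -> [12, 47, 8]
peek()->8
push(21) -> [12, 47, 8, 21]

Final stack: [12, 47, 8, 21]


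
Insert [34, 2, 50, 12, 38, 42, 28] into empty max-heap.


Insert 34: [34]
Insert 2: [34, 2]
Insert 50: [50, 2, 34]
Insert 12: [50, 12, 34, 2]
Insert 38: [50, 38, 34, 2, 12]
Insert 42: [50, 38, 42, 2, 12, 34]
Insert 28: [50, 38, 42, 2, 12, 34, 28]

Final heap: [50, 38, 42, 2, 12, 34, 28]


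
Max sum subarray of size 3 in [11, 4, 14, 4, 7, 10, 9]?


[0:3]: 29
[1:4]: 22
[2:5]: 25
[3:6]: 21
[4:7]: 26

Max: 29 at [0:3]


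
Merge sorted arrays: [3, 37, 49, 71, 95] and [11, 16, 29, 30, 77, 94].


Take 3 from A
Take 11 from B
Take 16 from B
Take 29 from B
Take 30 from B
Take 37 from A
Take 49 from A
Take 71 from A
Take 77 from B
Take 94 from B

Merged: [3, 11, 16, 29, 30, 37, 49, 71, 77, 94, 95]


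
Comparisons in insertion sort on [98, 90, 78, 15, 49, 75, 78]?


Algorithm: insertion sort
Input: [98, 90, 78, 15, 49, 75, 78]
Sorted: [15, 49, 75, 78, 78, 90, 98]

17


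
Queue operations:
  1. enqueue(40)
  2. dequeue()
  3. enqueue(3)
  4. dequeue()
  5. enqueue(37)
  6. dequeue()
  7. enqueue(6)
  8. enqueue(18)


enqueue(40) -> [40]
dequeue()->40, []
enqueue(3) -> [3]
dequeue()->3, []
enqueue(37) -> [37]
dequeue()->37, []
enqueue(6) -> [6]
enqueue(18) -> [6, 18]

Final queue: [6, 18]


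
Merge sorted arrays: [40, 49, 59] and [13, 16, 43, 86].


Take 13 from B
Take 16 from B
Take 40 from A
Take 43 from B
Take 49 from A
Take 59 from A

Merged: [13, 16, 40, 43, 49, 59, 86]


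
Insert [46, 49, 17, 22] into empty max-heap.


Insert 46: [46]
Insert 49: [49, 46]
Insert 17: [49, 46, 17]
Insert 22: [49, 46, 17, 22]

Final heap: [49, 46, 17, 22]


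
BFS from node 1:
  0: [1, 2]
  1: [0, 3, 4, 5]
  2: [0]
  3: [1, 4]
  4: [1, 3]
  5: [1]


Visit 1, enqueue [0, 3, 4, 5]
Visit 0, enqueue [2]
Visit 3, enqueue []
Visit 4, enqueue []
Visit 5, enqueue []
Visit 2, enqueue []

BFS order: [1, 0, 3, 4, 5, 2]


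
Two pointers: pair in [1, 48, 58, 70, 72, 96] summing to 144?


lo=0(1)+hi=5(96)=97
lo=1(48)+hi=5(96)=144

Yes: 48+96=144


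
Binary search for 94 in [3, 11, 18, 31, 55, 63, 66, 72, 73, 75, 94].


Step 1: lo=0, hi=10, mid=5, val=63
Step 2: lo=6, hi=10, mid=8, val=73
Step 3: lo=9, hi=10, mid=9, val=75
Step 4: lo=10, hi=10, mid=10, val=94

Found at index 10


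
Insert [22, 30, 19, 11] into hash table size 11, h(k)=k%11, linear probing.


Insert 22: h=0 -> slot 0
Insert 30: h=8 -> slot 8
Insert 19: h=8, 1 probes -> slot 9
Insert 11: h=0, 1 probes -> slot 1

Table: [22, 11, None, None, None, None, None, None, 30, 19, None]


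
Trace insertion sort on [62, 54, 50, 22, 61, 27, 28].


Initial: [62, 54, 50, 22, 61, 27, 28]
Insert 54: [54, 62, 50, 22, 61, 27, 28]
Insert 50: [50, 54, 62, 22, 61, 27, 28]
Insert 22: [22, 50, 54, 62, 61, 27, 28]
Insert 61: [22, 50, 54, 61, 62, 27, 28]
Insert 27: [22, 27, 50, 54, 61, 62, 28]
Insert 28: [22, 27, 28, 50, 54, 61, 62]

Sorted: [22, 27, 28, 50, 54, 61, 62]


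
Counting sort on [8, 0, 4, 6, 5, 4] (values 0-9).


Input: [8, 0, 4, 6, 5, 4]
Counts: [1, 0, 0, 0, 2, 1, 1, 0, 1, 0]

Sorted: [0, 4, 4, 5, 6, 8]


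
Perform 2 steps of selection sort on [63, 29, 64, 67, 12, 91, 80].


Initial: [63, 29, 64, 67, 12, 91, 80]
Step 1: min=12 at 4
  Swap: [12, 29, 64, 67, 63, 91, 80]
Step 2: min=29 at 1
  Swap: [12, 29, 64, 67, 63, 91, 80]

After 2 steps: [12, 29, 64, 67, 63, 91, 80]


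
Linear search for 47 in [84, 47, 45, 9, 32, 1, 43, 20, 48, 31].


i=0: 84!=47
i=1: 47==47 found!

Found at 1, 2 comps


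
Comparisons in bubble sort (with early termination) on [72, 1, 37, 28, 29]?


Algorithm: bubble sort (with early termination)
Input: [72, 1, 37, 28, 29]
Sorted: [1, 28, 29, 37, 72]

9


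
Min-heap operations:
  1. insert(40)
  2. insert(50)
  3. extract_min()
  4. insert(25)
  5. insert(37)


insert(40) -> [40]
insert(50) -> [40, 50]
extract_min()->40, [50]
insert(25) -> [25, 50]
insert(37) -> [25, 50, 37]

Final heap: [25, 50, 37]


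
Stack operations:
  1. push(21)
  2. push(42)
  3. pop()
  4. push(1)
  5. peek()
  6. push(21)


push(21) -> [21]
push(42) -> [21, 42]
pop()->42, [21]
push(1) -> [21, 1]
peek()->1
push(21) -> [21, 1, 21]

Final stack: [21, 1, 21]


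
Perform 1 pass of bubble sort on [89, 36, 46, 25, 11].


Initial: [89, 36, 46, 25, 11]
Pass 1: [36, 46, 25, 11, 89] (4 swaps)

After 1 pass: [36, 46, 25, 11, 89]


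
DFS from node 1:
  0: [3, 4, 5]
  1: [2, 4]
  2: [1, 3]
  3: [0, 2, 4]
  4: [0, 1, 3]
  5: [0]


Visit 1, push [4, 2]
Visit 2, push [3]
Visit 3, push [4, 0]
Visit 0, push [5, 4]
Visit 4, push []
Visit 5, push []

DFS order: [1, 2, 3, 0, 4, 5]


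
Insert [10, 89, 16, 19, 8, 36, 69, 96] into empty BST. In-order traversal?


Insert 10: root
Insert 89: R from 10
Insert 16: R from 10 -> L from 89
Insert 19: R from 10 -> L from 89 -> R from 16
Insert 8: L from 10
Insert 36: R from 10 -> L from 89 -> R from 16 -> R from 19
Insert 69: R from 10 -> L from 89 -> R from 16 -> R from 19 -> R from 36
Insert 96: R from 10 -> R from 89

In-order: [8, 10, 16, 19, 36, 69, 89, 96]


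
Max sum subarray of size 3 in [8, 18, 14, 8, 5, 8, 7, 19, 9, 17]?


[0:3]: 40
[1:4]: 40
[2:5]: 27
[3:6]: 21
[4:7]: 20
[5:8]: 34
[6:9]: 35
[7:10]: 45

Max: 45 at [7:10]


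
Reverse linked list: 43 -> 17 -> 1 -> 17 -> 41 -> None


Step 1: curr=43, set curr.next=prev(None) | reversed so far: 43
Step 2: curr=17, set curr.next=prev(43) | reversed so far: 17 -> 43
Step 3: curr=1, set curr.next=prev(17) | reversed so far: 1 -> 17 -> 43
Step 4: curr=17, set curr.next=prev(1) | reversed so far: 17 -> 1 -> 17 -> 43
Step 5: curr=41, set curr.next=prev(17) | reversed so far: 41 -> 17 -> 1 -> 17 -> 43

41 -> 17 -> 1 -> 17 -> 43 -> None


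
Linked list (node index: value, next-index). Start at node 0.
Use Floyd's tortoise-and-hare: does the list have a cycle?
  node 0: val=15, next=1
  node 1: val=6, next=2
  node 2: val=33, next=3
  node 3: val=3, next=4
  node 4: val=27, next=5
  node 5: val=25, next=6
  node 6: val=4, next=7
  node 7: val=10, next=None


Floyd's tortoise (slow, +1) and hare (fast, +2):
  init: slow=0, fast=0
  step 1: slow=1, fast=2
  step 2: slow=2, fast=4
  step 3: slow=3, fast=6
  step 4: fast 6->7->None, no cycle

Cycle: no


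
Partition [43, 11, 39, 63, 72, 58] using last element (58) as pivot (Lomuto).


Pivot: 58
  43 <= 58: advance i (no swap)
  11 <= 58: advance i (no swap)
  39 <= 58: advance i (no swap)
Place pivot at 3: [43, 11, 39, 58, 72, 63]

Partitioned: [43, 11, 39, 58, 72, 63]


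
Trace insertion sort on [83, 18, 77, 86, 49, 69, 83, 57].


Initial: [83, 18, 77, 86, 49, 69, 83, 57]
Insert 18: [18, 83, 77, 86, 49, 69, 83, 57]
Insert 77: [18, 77, 83, 86, 49, 69, 83, 57]
Insert 86: [18, 77, 83, 86, 49, 69, 83, 57]
Insert 49: [18, 49, 77, 83, 86, 69, 83, 57]
Insert 69: [18, 49, 69, 77, 83, 86, 83, 57]
Insert 83: [18, 49, 69, 77, 83, 83, 86, 57]
Insert 57: [18, 49, 57, 69, 77, 83, 83, 86]

Sorted: [18, 49, 57, 69, 77, 83, 83, 86]


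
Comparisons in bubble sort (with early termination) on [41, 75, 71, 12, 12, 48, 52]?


Algorithm: bubble sort (with early termination)
Input: [41, 75, 71, 12, 12, 48, 52]
Sorted: [12, 12, 41, 48, 52, 71, 75]

18


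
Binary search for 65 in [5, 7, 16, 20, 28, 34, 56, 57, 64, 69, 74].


Step 1: lo=0, hi=10, mid=5, val=34
Step 2: lo=6, hi=10, mid=8, val=64
Step 3: lo=9, hi=10, mid=9, val=69

Not found


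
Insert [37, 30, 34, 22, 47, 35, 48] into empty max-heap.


Insert 37: [37]
Insert 30: [37, 30]
Insert 34: [37, 30, 34]
Insert 22: [37, 30, 34, 22]
Insert 47: [47, 37, 34, 22, 30]
Insert 35: [47, 37, 35, 22, 30, 34]
Insert 48: [48, 37, 47, 22, 30, 34, 35]

Final heap: [48, 37, 47, 22, 30, 34, 35]


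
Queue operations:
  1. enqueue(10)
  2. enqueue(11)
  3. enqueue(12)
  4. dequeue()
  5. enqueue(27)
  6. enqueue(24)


enqueue(10) -> [10]
enqueue(11) -> [10, 11]
enqueue(12) -> [10, 11, 12]
dequeue()->10, [11, 12]
enqueue(27) -> [11, 12, 27]
enqueue(24) -> [11, 12, 27, 24]

Final queue: [11, 12, 27, 24]


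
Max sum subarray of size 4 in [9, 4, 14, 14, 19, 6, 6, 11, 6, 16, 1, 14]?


[0:4]: 41
[1:5]: 51
[2:6]: 53
[3:7]: 45
[4:8]: 42
[5:9]: 29
[6:10]: 39
[7:11]: 34
[8:12]: 37

Max: 53 at [2:6]


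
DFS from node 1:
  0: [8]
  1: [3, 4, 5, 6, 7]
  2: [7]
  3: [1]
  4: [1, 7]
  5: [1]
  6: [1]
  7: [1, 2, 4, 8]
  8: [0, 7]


Visit 1, push [7, 6, 5, 4, 3]
Visit 3, push []
Visit 4, push [7]
Visit 7, push [8, 2]
Visit 2, push []
Visit 8, push [0]
Visit 0, push []
Visit 5, push []
Visit 6, push []

DFS order: [1, 3, 4, 7, 2, 8, 0, 5, 6]


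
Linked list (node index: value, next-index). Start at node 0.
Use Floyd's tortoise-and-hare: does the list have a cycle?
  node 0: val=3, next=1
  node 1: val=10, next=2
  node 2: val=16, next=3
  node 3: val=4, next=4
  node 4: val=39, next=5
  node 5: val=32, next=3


Floyd's tortoise (slow, +1) and hare (fast, +2):
  init: slow=0, fast=0
  step 1: slow=1, fast=2
  step 2: slow=2, fast=4
  step 3: slow=3, fast=3
  slow == fast at node 3: cycle detected

Cycle: yes


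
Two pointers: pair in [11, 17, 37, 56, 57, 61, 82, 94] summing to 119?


lo=0(11)+hi=7(94)=105
lo=1(17)+hi=7(94)=111
lo=2(37)+hi=7(94)=131
lo=2(37)+hi=6(82)=119

Yes: 37+82=119


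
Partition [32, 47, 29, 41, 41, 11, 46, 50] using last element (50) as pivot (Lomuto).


Pivot: 50
  32 <= 50: advance i (no swap)
  47 <= 50: advance i (no swap)
  29 <= 50: advance i (no swap)
  41 <= 50: advance i (no swap)
  41 <= 50: advance i (no swap)
  11 <= 50: advance i (no swap)
  46 <= 50: advance i (no swap)
Place pivot at 7: [32, 47, 29, 41, 41, 11, 46, 50]

Partitioned: [32, 47, 29, 41, 41, 11, 46, 50]


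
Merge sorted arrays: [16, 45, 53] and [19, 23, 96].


Take 16 from A
Take 19 from B
Take 23 from B
Take 45 from A
Take 53 from A

Merged: [16, 19, 23, 45, 53, 96]


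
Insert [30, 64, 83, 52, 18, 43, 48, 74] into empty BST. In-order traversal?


Insert 30: root
Insert 64: R from 30
Insert 83: R from 30 -> R from 64
Insert 52: R from 30 -> L from 64
Insert 18: L from 30
Insert 43: R from 30 -> L from 64 -> L from 52
Insert 48: R from 30 -> L from 64 -> L from 52 -> R from 43
Insert 74: R from 30 -> R from 64 -> L from 83

In-order: [18, 30, 43, 48, 52, 64, 74, 83]


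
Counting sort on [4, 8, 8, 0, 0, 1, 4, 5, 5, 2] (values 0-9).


Input: [4, 8, 8, 0, 0, 1, 4, 5, 5, 2]
Counts: [2, 1, 1, 0, 2, 2, 0, 0, 2, 0]

Sorted: [0, 0, 1, 2, 4, 4, 5, 5, 8, 8]


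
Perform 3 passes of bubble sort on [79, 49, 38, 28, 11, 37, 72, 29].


Initial: [79, 49, 38, 28, 11, 37, 72, 29]
Pass 1: [49, 38, 28, 11, 37, 72, 29, 79] (7 swaps)
Pass 2: [38, 28, 11, 37, 49, 29, 72, 79] (5 swaps)
Pass 3: [28, 11, 37, 38, 29, 49, 72, 79] (4 swaps)

After 3 passes: [28, 11, 37, 38, 29, 49, 72, 79]


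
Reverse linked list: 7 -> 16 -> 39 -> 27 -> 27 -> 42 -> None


Step 1: curr=7, set curr.next=prev(None) | reversed so far: 7
Step 2: curr=16, set curr.next=prev(7) | reversed so far: 16 -> 7
Step 3: curr=39, set curr.next=prev(16) | reversed so far: 39 -> 16 -> 7
Step 4: curr=27, set curr.next=prev(39) | reversed so far: 27 -> 39 -> 16 -> 7
Step 5: curr=27, set curr.next=prev(27) | reversed so far: 27 -> 27 -> 39 -> 16 -> 7
Step 6: curr=42, set curr.next=prev(27) | reversed so far: 42 -> 27 -> 27 -> 39 -> 16 -> 7

42 -> 27 -> 27 -> 39 -> 16 -> 7 -> None


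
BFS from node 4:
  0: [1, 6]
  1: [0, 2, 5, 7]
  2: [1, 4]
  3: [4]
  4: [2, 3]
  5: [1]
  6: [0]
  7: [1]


Visit 4, enqueue [2, 3]
Visit 2, enqueue [1]
Visit 3, enqueue []
Visit 1, enqueue [0, 5, 7]
Visit 0, enqueue [6]
Visit 5, enqueue []
Visit 7, enqueue []
Visit 6, enqueue []

BFS order: [4, 2, 3, 1, 0, 5, 7, 6]


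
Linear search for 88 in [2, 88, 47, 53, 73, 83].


i=0: 2!=88
i=1: 88==88 found!

Found at 1, 2 comps


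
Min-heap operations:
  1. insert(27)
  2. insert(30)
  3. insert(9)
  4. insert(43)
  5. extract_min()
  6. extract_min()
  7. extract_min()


insert(27) -> [27]
insert(30) -> [27, 30]
insert(9) -> [9, 30, 27]
insert(43) -> [9, 30, 27, 43]
extract_min()->9, [27, 30, 43]
extract_min()->27, [30, 43]
extract_min()->30, [43]

Final heap: [43]


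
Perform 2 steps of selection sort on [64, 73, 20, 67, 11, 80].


Initial: [64, 73, 20, 67, 11, 80]
Step 1: min=11 at 4
  Swap: [11, 73, 20, 67, 64, 80]
Step 2: min=20 at 2
  Swap: [11, 20, 73, 67, 64, 80]

After 2 steps: [11, 20, 73, 67, 64, 80]


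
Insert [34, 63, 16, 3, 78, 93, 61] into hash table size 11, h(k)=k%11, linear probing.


Insert 34: h=1 -> slot 1
Insert 63: h=8 -> slot 8
Insert 16: h=5 -> slot 5
Insert 3: h=3 -> slot 3
Insert 78: h=1, 1 probes -> slot 2
Insert 93: h=5, 1 probes -> slot 6
Insert 61: h=6, 1 probes -> slot 7

Table: [None, 34, 78, 3, None, 16, 93, 61, 63, None, None]


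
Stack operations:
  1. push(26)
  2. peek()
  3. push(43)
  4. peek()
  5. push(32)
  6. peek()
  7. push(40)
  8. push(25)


push(26) -> [26]
peek()->26
push(43) -> [26, 43]
peek()->43
push(32) -> [26, 43, 32]
peek()->32
push(40) -> [26, 43, 32, 40]
push(25) -> [26, 43, 32, 40, 25]

Final stack: [26, 43, 32, 40, 25]


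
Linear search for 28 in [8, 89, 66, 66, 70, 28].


i=0: 8!=28
i=1: 89!=28
i=2: 66!=28
i=3: 66!=28
i=4: 70!=28
i=5: 28==28 found!

Found at 5, 6 comps


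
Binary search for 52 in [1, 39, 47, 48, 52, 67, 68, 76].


Step 1: lo=0, hi=7, mid=3, val=48
Step 2: lo=4, hi=7, mid=5, val=67
Step 3: lo=4, hi=4, mid=4, val=52

Found at index 4


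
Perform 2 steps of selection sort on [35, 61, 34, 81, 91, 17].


Initial: [35, 61, 34, 81, 91, 17]
Step 1: min=17 at 5
  Swap: [17, 61, 34, 81, 91, 35]
Step 2: min=34 at 2
  Swap: [17, 34, 61, 81, 91, 35]

After 2 steps: [17, 34, 61, 81, 91, 35]


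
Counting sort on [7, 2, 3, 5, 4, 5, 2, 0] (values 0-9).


Input: [7, 2, 3, 5, 4, 5, 2, 0]
Counts: [1, 0, 2, 1, 1, 2, 0, 1, 0, 0]

Sorted: [0, 2, 2, 3, 4, 5, 5, 7]


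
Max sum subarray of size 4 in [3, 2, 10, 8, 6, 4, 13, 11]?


[0:4]: 23
[1:5]: 26
[2:6]: 28
[3:7]: 31
[4:8]: 34

Max: 34 at [4:8]


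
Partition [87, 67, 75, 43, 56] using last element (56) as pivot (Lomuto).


Pivot: 56
  43 <= 56: swap -> [43, 67, 75, 87, 56]
Place pivot at 1: [43, 56, 75, 87, 67]

Partitioned: [43, 56, 75, 87, 67]


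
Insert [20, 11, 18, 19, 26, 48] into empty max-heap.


Insert 20: [20]
Insert 11: [20, 11]
Insert 18: [20, 11, 18]
Insert 19: [20, 19, 18, 11]
Insert 26: [26, 20, 18, 11, 19]
Insert 48: [48, 20, 26, 11, 19, 18]

Final heap: [48, 20, 26, 11, 19, 18]


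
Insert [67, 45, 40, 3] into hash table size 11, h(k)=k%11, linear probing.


Insert 67: h=1 -> slot 1
Insert 45: h=1, 1 probes -> slot 2
Insert 40: h=7 -> slot 7
Insert 3: h=3 -> slot 3

Table: [None, 67, 45, 3, None, None, None, 40, None, None, None]


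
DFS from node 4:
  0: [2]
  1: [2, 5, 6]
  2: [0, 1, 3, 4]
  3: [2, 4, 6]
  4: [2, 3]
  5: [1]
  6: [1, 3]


Visit 4, push [3, 2]
Visit 2, push [3, 1, 0]
Visit 0, push []
Visit 1, push [6, 5]
Visit 5, push []
Visit 6, push [3]
Visit 3, push []

DFS order: [4, 2, 0, 1, 5, 6, 3]


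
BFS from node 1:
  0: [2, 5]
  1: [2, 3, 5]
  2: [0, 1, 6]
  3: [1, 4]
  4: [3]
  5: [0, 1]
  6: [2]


Visit 1, enqueue [2, 3, 5]
Visit 2, enqueue [0, 6]
Visit 3, enqueue [4]
Visit 5, enqueue []
Visit 0, enqueue []
Visit 6, enqueue []
Visit 4, enqueue []

BFS order: [1, 2, 3, 5, 0, 6, 4]


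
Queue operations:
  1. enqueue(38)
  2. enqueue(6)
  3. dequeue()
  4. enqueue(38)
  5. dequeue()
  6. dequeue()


enqueue(38) -> [38]
enqueue(6) -> [38, 6]
dequeue()->38, [6]
enqueue(38) -> [6, 38]
dequeue()->6, [38]
dequeue()->38, []

Final queue: []


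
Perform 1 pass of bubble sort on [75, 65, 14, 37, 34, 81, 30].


Initial: [75, 65, 14, 37, 34, 81, 30]
Pass 1: [65, 14, 37, 34, 75, 30, 81] (5 swaps)

After 1 pass: [65, 14, 37, 34, 75, 30, 81]


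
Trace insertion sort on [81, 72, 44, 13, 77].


Initial: [81, 72, 44, 13, 77]
Insert 72: [72, 81, 44, 13, 77]
Insert 44: [44, 72, 81, 13, 77]
Insert 13: [13, 44, 72, 81, 77]
Insert 77: [13, 44, 72, 77, 81]

Sorted: [13, 44, 72, 77, 81]


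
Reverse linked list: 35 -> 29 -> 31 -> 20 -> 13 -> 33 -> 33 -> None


Step 1: curr=35, set curr.next=prev(None) | reversed so far: 35
Step 2: curr=29, set curr.next=prev(35) | reversed so far: 29 -> 35
Step 3: curr=31, set curr.next=prev(29) | reversed so far: 31 -> 29 -> 35
Step 4: curr=20, set curr.next=prev(31) | reversed so far: 20 -> 31 -> 29 -> 35
Step 5: curr=13, set curr.next=prev(20) | reversed so far: 13 -> 20 -> 31 -> 29 -> 35
Step 6: curr=33, set curr.next=prev(13) | reversed so far: 33 -> 13 -> 20 -> 31 -> 29 -> 35
Step 7: curr=33, set curr.next=prev(33) | reversed so far: 33 -> 33 -> 13 -> 20 -> 31 -> 29 -> 35

33 -> 33 -> 13 -> 20 -> 31 -> 29 -> 35 -> None


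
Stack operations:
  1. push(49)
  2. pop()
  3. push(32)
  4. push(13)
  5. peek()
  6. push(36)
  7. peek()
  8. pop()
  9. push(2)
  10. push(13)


push(49) -> [49]
pop()->49, []
push(32) -> [32]
push(13) -> [32, 13]
peek()->13
push(36) -> [32, 13, 36]
peek()->36
pop()->36, [32, 13]
push(2) -> [32, 13, 2]
push(13) -> [32, 13, 2, 13]

Final stack: [32, 13, 2, 13]


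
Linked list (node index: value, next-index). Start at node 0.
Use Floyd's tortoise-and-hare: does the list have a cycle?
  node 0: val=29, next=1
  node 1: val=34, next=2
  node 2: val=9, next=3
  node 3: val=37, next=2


Floyd's tortoise (slow, +1) and hare (fast, +2):
  init: slow=0, fast=0
  step 1: slow=1, fast=2
  step 2: slow=2, fast=2
  slow == fast at node 2: cycle detected

Cycle: yes


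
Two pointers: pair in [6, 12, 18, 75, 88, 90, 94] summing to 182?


lo=0(6)+hi=6(94)=100
lo=1(12)+hi=6(94)=106
lo=2(18)+hi=6(94)=112
lo=3(75)+hi=6(94)=169
lo=4(88)+hi=6(94)=182

Yes: 88+94=182


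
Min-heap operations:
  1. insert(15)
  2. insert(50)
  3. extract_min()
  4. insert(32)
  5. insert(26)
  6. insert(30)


insert(15) -> [15]
insert(50) -> [15, 50]
extract_min()->15, [50]
insert(32) -> [32, 50]
insert(26) -> [26, 50, 32]
insert(30) -> [26, 30, 32, 50]

Final heap: [26, 30, 32, 50]


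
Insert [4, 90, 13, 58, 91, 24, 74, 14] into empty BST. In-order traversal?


Insert 4: root
Insert 90: R from 4
Insert 13: R from 4 -> L from 90
Insert 58: R from 4 -> L from 90 -> R from 13
Insert 91: R from 4 -> R from 90
Insert 24: R from 4 -> L from 90 -> R from 13 -> L from 58
Insert 74: R from 4 -> L from 90 -> R from 13 -> R from 58
Insert 14: R from 4 -> L from 90 -> R from 13 -> L from 58 -> L from 24

In-order: [4, 13, 14, 24, 58, 74, 90, 91]


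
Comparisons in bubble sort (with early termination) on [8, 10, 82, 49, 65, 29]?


Algorithm: bubble sort (with early termination)
Input: [8, 10, 82, 49, 65, 29]
Sorted: [8, 10, 29, 49, 65, 82]

14


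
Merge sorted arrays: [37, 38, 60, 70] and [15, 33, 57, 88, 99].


Take 15 from B
Take 33 from B
Take 37 from A
Take 38 from A
Take 57 from B
Take 60 from A
Take 70 from A

Merged: [15, 33, 37, 38, 57, 60, 70, 88, 99]


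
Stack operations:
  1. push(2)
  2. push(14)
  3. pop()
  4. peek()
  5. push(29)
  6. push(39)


push(2) -> [2]
push(14) -> [2, 14]
pop()->14, [2]
peek()->2
push(29) -> [2, 29]
push(39) -> [2, 29, 39]

Final stack: [2, 29, 39]


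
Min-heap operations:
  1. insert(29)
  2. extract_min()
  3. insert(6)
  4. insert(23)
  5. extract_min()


insert(29) -> [29]
extract_min()->29, []
insert(6) -> [6]
insert(23) -> [6, 23]
extract_min()->6, [23]

Final heap: [23]


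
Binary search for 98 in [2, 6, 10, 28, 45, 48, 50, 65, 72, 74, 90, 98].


Step 1: lo=0, hi=11, mid=5, val=48
Step 2: lo=6, hi=11, mid=8, val=72
Step 3: lo=9, hi=11, mid=10, val=90
Step 4: lo=11, hi=11, mid=11, val=98

Found at index 11


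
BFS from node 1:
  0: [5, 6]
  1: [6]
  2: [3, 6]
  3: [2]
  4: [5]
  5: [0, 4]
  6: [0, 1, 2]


Visit 1, enqueue [6]
Visit 6, enqueue [0, 2]
Visit 0, enqueue [5]
Visit 2, enqueue [3]
Visit 5, enqueue [4]
Visit 3, enqueue []
Visit 4, enqueue []

BFS order: [1, 6, 0, 2, 5, 3, 4]


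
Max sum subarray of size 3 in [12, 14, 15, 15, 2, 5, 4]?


[0:3]: 41
[1:4]: 44
[2:5]: 32
[3:6]: 22
[4:7]: 11

Max: 44 at [1:4]


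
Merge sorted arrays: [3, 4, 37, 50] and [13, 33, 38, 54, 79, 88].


Take 3 from A
Take 4 from A
Take 13 from B
Take 33 from B
Take 37 from A
Take 38 from B
Take 50 from A

Merged: [3, 4, 13, 33, 37, 38, 50, 54, 79, 88]


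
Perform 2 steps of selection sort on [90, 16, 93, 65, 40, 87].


Initial: [90, 16, 93, 65, 40, 87]
Step 1: min=16 at 1
  Swap: [16, 90, 93, 65, 40, 87]
Step 2: min=40 at 4
  Swap: [16, 40, 93, 65, 90, 87]

After 2 steps: [16, 40, 93, 65, 90, 87]


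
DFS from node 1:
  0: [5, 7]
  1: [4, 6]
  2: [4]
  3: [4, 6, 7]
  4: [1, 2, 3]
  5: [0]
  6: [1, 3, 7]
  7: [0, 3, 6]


Visit 1, push [6, 4]
Visit 4, push [3, 2]
Visit 2, push []
Visit 3, push [7, 6]
Visit 6, push [7]
Visit 7, push [0]
Visit 0, push [5]
Visit 5, push []

DFS order: [1, 4, 2, 3, 6, 7, 0, 5]


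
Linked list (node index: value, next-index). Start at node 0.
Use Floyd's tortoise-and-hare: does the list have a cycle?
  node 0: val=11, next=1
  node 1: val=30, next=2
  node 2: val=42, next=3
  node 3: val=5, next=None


Floyd's tortoise (slow, +1) and hare (fast, +2):
  init: slow=0, fast=0
  step 1: slow=1, fast=2
  step 2: fast 2->3->None, no cycle

Cycle: no


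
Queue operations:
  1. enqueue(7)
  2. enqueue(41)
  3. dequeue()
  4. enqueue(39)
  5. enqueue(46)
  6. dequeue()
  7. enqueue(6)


enqueue(7) -> [7]
enqueue(41) -> [7, 41]
dequeue()->7, [41]
enqueue(39) -> [41, 39]
enqueue(46) -> [41, 39, 46]
dequeue()->41, [39, 46]
enqueue(6) -> [39, 46, 6]

Final queue: [39, 46, 6]


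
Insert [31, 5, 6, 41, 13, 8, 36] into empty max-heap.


Insert 31: [31]
Insert 5: [31, 5]
Insert 6: [31, 5, 6]
Insert 41: [41, 31, 6, 5]
Insert 13: [41, 31, 6, 5, 13]
Insert 8: [41, 31, 8, 5, 13, 6]
Insert 36: [41, 31, 36, 5, 13, 6, 8]

Final heap: [41, 31, 36, 5, 13, 6, 8]


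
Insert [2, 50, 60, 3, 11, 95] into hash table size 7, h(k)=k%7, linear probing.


Insert 2: h=2 -> slot 2
Insert 50: h=1 -> slot 1
Insert 60: h=4 -> slot 4
Insert 3: h=3 -> slot 3
Insert 11: h=4, 1 probes -> slot 5
Insert 95: h=4, 2 probes -> slot 6

Table: [None, 50, 2, 3, 60, 11, 95]


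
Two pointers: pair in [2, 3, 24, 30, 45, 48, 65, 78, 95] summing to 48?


lo=0(2)+hi=8(95)=97
lo=0(2)+hi=7(78)=80
lo=0(2)+hi=6(65)=67
lo=0(2)+hi=5(48)=50
lo=0(2)+hi=4(45)=47
lo=1(3)+hi=4(45)=48

Yes: 3+45=48


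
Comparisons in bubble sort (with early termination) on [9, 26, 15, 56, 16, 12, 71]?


Algorithm: bubble sort (with early termination)
Input: [9, 26, 15, 56, 16, 12, 71]
Sorted: [9, 12, 15, 16, 26, 56, 71]

20


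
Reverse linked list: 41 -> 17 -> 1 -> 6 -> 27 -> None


Step 1: curr=41, set curr.next=prev(None) | reversed so far: 41
Step 2: curr=17, set curr.next=prev(41) | reversed so far: 17 -> 41
Step 3: curr=1, set curr.next=prev(17) | reversed so far: 1 -> 17 -> 41
Step 4: curr=6, set curr.next=prev(1) | reversed so far: 6 -> 1 -> 17 -> 41
Step 5: curr=27, set curr.next=prev(6) | reversed so far: 27 -> 6 -> 1 -> 17 -> 41

27 -> 6 -> 1 -> 17 -> 41 -> None


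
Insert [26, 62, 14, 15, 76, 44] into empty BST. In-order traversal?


Insert 26: root
Insert 62: R from 26
Insert 14: L from 26
Insert 15: L from 26 -> R from 14
Insert 76: R from 26 -> R from 62
Insert 44: R from 26 -> L from 62

In-order: [14, 15, 26, 44, 62, 76]


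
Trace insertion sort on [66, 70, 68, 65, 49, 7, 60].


Initial: [66, 70, 68, 65, 49, 7, 60]
Insert 70: [66, 70, 68, 65, 49, 7, 60]
Insert 68: [66, 68, 70, 65, 49, 7, 60]
Insert 65: [65, 66, 68, 70, 49, 7, 60]
Insert 49: [49, 65, 66, 68, 70, 7, 60]
Insert 7: [7, 49, 65, 66, 68, 70, 60]
Insert 60: [7, 49, 60, 65, 66, 68, 70]

Sorted: [7, 49, 60, 65, 66, 68, 70]


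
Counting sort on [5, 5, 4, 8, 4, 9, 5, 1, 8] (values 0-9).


Input: [5, 5, 4, 8, 4, 9, 5, 1, 8]
Counts: [0, 1, 0, 0, 2, 3, 0, 0, 2, 1]

Sorted: [1, 4, 4, 5, 5, 5, 8, 8, 9]


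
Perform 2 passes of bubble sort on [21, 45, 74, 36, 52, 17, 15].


Initial: [21, 45, 74, 36, 52, 17, 15]
Pass 1: [21, 45, 36, 52, 17, 15, 74] (4 swaps)
Pass 2: [21, 36, 45, 17, 15, 52, 74] (3 swaps)

After 2 passes: [21, 36, 45, 17, 15, 52, 74]


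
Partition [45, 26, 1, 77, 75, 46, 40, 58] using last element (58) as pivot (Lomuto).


Pivot: 58
  45 <= 58: advance i (no swap)
  26 <= 58: advance i (no swap)
  1 <= 58: advance i (no swap)
  46 <= 58: swap -> [45, 26, 1, 46, 75, 77, 40, 58]
  40 <= 58: swap -> [45, 26, 1, 46, 40, 77, 75, 58]
Place pivot at 5: [45, 26, 1, 46, 40, 58, 75, 77]

Partitioned: [45, 26, 1, 46, 40, 58, 75, 77]


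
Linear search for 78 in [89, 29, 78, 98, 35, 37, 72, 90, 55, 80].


i=0: 89!=78
i=1: 29!=78
i=2: 78==78 found!

Found at 2, 3 comps


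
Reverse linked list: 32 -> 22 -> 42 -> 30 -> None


Step 1: curr=32, set curr.next=prev(None) | reversed so far: 32
Step 2: curr=22, set curr.next=prev(32) | reversed so far: 22 -> 32
Step 3: curr=42, set curr.next=prev(22) | reversed so far: 42 -> 22 -> 32
Step 4: curr=30, set curr.next=prev(42) | reversed so far: 30 -> 42 -> 22 -> 32

30 -> 42 -> 22 -> 32 -> None


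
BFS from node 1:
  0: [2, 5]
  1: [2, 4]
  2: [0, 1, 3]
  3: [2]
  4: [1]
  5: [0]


Visit 1, enqueue [2, 4]
Visit 2, enqueue [0, 3]
Visit 4, enqueue []
Visit 0, enqueue [5]
Visit 3, enqueue []
Visit 5, enqueue []

BFS order: [1, 2, 4, 0, 3, 5]


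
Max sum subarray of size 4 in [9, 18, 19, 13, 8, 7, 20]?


[0:4]: 59
[1:5]: 58
[2:6]: 47
[3:7]: 48

Max: 59 at [0:4]


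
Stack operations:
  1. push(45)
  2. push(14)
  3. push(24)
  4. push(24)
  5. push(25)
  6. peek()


push(45) -> [45]
push(14) -> [45, 14]
push(24) -> [45, 14, 24]
push(24) -> [45, 14, 24, 24]
push(25) -> [45, 14, 24, 24, 25]
peek()->25

Final stack: [45, 14, 24, 24, 25]


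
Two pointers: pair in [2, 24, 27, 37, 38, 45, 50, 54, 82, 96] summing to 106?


lo=0(2)+hi=9(96)=98
lo=1(24)+hi=9(96)=120
lo=1(24)+hi=8(82)=106

Yes: 24+82=106


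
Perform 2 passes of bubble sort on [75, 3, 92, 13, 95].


Initial: [75, 3, 92, 13, 95]
Pass 1: [3, 75, 13, 92, 95] (2 swaps)
Pass 2: [3, 13, 75, 92, 95] (1 swaps)

After 2 passes: [3, 13, 75, 92, 95]


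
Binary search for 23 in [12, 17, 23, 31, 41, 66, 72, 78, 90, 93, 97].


Step 1: lo=0, hi=10, mid=5, val=66
Step 2: lo=0, hi=4, mid=2, val=23

Found at index 2


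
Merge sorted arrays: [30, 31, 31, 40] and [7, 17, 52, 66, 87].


Take 7 from B
Take 17 from B
Take 30 from A
Take 31 from A
Take 31 from A
Take 40 from A

Merged: [7, 17, 30, 31, 31, 40, 52, 66, 87]


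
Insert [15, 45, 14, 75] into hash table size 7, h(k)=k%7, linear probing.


Insert 15: h=1 -> slot 1
Insert 45: h=3 -> slot 3
Insert 14: h=0 -> slot 0
Insert 75: h=5 -> slot 5

Table: [14, 15, None, 45, None, 75, None]


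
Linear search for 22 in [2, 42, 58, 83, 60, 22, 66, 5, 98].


i=0: 2!=22
i=1: 42!=22
i=2: 58!=22
i=3: 83!=22
i=4: 60!=22
i=5: 22==22 found!

Found at 5, 6 comps


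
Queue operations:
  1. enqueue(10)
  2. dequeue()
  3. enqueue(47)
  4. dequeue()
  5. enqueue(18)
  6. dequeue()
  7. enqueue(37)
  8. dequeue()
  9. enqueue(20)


enqueue(10) -> [10]
dequeue()->10, []
enqueue(47) -> [47]
dequeue()->47, []
enqueue(18) -> [18]
dequeue()->18, []
enqueue(37) -> [37]
dequeue()->37, []
enqueue(20) -> [20]

Final queue: [20]
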